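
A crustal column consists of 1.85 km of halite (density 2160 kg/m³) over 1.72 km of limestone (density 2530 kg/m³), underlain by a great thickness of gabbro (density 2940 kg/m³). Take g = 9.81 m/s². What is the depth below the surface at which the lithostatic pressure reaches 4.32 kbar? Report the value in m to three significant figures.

15700 m

Pressure at base of upper layers: 2160×9.81×1850 + 2530×9.81×1720 = 8.189×10^7 Pa = 0.8189 kbar
Remaining pressure to be supplied by gabbro: 4.320×10^8 − 8.189×10^7 = 3.501×10^8 Pa
Additional depth in gabbro = 3.501×10^8 Pa / (2940 kg/m³ × 9.81 m/s²) = 12139 m
Total depth = 3570 m + 12139 m = 15709 m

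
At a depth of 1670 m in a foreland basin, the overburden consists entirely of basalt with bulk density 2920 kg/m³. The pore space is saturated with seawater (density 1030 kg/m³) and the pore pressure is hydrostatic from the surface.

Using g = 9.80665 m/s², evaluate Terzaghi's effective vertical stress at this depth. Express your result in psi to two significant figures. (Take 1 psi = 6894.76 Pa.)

Overburden (lithostatic) stress σ_v:
basalt: 2920 kg/m³ × 9.80665 m/s² × 1670 m = 4.782×10^7 Pa = 47.82 MPa
Pore pressure P_p = 1030 kg/m³ × 9.80665 m/s² × 1670 m = 1.687×10^7 Pa = 16.87 MPa
Effective stress σ' = σ_v − P_p = 47.82 − 16.87 = 30.953 MPa = 4489.3 psi

4500 psi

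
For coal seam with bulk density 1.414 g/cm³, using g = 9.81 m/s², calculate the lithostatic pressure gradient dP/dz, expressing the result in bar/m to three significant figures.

dP/dz = ρg = 1414 kg/m³ × 9.81 m/s² = 13871 Pa/m
= 13871 Pa/m × (1 bar/m / 1.0000×10^5 Pa/m) = 0.13871 bar/m

0.139 bar/m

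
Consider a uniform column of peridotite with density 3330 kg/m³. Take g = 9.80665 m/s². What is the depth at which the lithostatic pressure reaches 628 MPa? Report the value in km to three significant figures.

h = P/(ρg) = 628 MPa / (3330 kg/m³ × 9.80665 m/s²) = 6.280×10^8 Pa / 32656 Pa/m = 19231 m
= 19.231 km

19.2 km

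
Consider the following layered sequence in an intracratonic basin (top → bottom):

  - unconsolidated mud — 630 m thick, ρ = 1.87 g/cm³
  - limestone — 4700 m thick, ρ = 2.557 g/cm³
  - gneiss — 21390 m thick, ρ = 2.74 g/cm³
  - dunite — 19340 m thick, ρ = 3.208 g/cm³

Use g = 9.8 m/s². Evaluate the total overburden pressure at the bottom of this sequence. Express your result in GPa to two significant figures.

unconsolidated mud: 1870 kg/m³ × 9.8 m/s² × 630 m = 1.155×10^7 Pa = 0.01155 GPa
limestone: 2557 kg/m³ × 9.8 m/s² × 4700 m = 1.178×10^8 Pa = 0.1178 GPa
gneiss: 2740 kg/m³ × 9.8 m/s² × 21390 m = 5.744×10^8 Pa = 0.5744 GPa
dunite: 3208 kg/m³ × 9.8 m/s² × 19340 m = 6.080×10^8 Pa = 0.6080 GPa
Total = 0.01155 + 0.1178 + 0.5744 + 0.6080 = 1.3117 GPa

1.3 GPa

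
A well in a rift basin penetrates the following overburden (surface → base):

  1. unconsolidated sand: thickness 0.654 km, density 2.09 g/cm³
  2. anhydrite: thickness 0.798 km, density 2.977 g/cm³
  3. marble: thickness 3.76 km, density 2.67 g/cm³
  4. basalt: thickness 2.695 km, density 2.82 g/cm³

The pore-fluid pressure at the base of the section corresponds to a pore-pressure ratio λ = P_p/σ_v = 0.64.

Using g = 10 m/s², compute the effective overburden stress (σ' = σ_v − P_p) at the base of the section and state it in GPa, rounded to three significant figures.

Overburden (lithostatic) stress σ_v:
unconsolidated sand: 2090 kg/m³ × 10 m/s² × 654 m = 1.367×10^7 Pa = 13.67 MPa
anhydrite: 2977 kg/m³ × 10 m/s² × 798 m = 2.376×10^7 Pa = 23.76 MPa
marble: 2670 kg/m³ × 10 m/s² × 3760 m = 1.004×10^8 Pa = 100.4 MPa
basalt: 2820 kg/m³ × 10 m/s² × 2695 m = 7.600×10^7 Pa = 76.00 MPa
Total = 13.67 + 23.76 + 100.4 + 76.00 = 213.82 MPa
Pore pressure P_p = λ·σ_v = 0.64 × 213.8 MPa = 136.8 MPa
Effective stress σ' = σ_v − P_p = 213.8 − 136.8 = 76.974 MPa = 0.076974 GPa

0.0770 GPa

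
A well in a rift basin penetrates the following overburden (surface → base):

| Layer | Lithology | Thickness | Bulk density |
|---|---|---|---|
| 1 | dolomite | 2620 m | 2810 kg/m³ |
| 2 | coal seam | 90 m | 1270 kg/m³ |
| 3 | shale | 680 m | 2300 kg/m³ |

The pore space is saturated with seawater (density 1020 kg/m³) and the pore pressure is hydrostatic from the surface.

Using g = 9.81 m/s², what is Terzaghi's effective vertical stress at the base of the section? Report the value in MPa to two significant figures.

55 MPa

Overburden (lithostatic) stress σ_v:
dolomite: 2810 kg/m³ × 9.81 m/s² × 2620 m = 7.222×10^7 Pa = 72.22 MPa
coal seam: 1270 kg/m³ × 9.81 m/s² × 90 m = 1.121×10^6 Pa = 1.121 MPa
shale: 2300 kg/m³ × 9.81 m/s² × 680 m = 1.534×10^7 Pa = 15.34 MPa
Total = 72.22 + 1.121 + 15.34 = 88.687 MPa
Pore pressure P_p = 1020 kg/m³ × 9.81 m/s² × 3390 m = 3.392×10^7 Pa = 33.92 MPa
Effective stress σ' = σ_v − P_p = 88.69 − 33.92 = 54.766 MPa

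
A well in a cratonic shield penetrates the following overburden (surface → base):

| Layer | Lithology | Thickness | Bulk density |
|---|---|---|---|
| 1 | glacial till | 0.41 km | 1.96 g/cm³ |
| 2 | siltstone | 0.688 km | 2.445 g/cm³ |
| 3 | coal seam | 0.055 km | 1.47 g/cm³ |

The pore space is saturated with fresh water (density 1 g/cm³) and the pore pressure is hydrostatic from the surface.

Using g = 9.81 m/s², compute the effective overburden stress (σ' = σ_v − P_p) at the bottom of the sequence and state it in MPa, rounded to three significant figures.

Overburden (lithostatic) stress σ_v:
glacial till: 1960 kg/m³ × 9.81 m/s² × 410 m = 7.883×10^6 Pa = 7.883 MPa
siltstone: 2445 kg/m³ × 9.81 m/s² × 688 m = 1.650×10^7 Pa = 16.50 MPa
coal seam: 1470 kg/m³ × 9.81 m/s² × 55 m = 7.931×10^5 Pa = 0.7931 MPa
Total = 7.883 + 16.50 + 0.7931 = 25.178 MPa
Pore pressure P_p = 1000 kg/m³ × 9.81 m/s² × 1153 m = 1.131×10^7 Pa = 11.31 MPa
Effective stress σ' = σ_v − P_p = 25.18 − 11.31 = 13.868 MPa

13.9 MPa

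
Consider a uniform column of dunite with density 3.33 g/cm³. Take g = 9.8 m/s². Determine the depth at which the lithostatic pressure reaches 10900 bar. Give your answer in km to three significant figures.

33.4 km

h = P/(ρg) = 10900 bar / (3330 kg/m³ × 9.8 m/s²) = 1.090×10^9 Pa / 32634 Pa/m = 33401 m
= 33.401 km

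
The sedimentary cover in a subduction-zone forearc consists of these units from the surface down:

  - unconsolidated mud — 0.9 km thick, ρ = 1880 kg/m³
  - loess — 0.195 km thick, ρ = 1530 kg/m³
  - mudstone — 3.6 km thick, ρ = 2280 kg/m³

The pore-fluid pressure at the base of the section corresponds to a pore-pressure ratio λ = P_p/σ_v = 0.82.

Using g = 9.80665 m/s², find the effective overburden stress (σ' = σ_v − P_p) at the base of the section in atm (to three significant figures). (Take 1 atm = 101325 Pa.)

178 atm

Overburden (lithostatic) stress σ_v:
unconsolidated mud: 1880 kg/m³ × 9.80665 m/s² × 900 m = 1.659×10^7 Pa = 16.59 MPa
loess: 1530 kg/m³ × 9.80665 m/s² × 195 m = 2.926×10^6 Pa = 2.926 MPa
mudstone: 2280 kg/m³ × 9.80665 m/s² × 3600 m = 8.049×10^7 Pa = 80.49 MPa
Total = 16.59 + 2.926 + 80.49 = 100.01 MPa
Pore pressure P_p = λ·σ_v = 0.82 × 100.0 MPa = 82.01 MPa
Effective stress σ' = σ_v − P_p = 100.0 − 82.01 = 18.002 MPa = 177.67 atm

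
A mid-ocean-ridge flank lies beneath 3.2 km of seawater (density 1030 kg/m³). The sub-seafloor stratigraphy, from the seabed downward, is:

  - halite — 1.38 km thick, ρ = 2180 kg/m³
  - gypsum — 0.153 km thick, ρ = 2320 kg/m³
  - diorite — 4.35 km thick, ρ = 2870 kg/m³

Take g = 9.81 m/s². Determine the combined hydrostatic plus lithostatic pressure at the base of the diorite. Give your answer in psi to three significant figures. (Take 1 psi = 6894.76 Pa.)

seawater: 1030 kg/m³ × 9.81 m/s² × 3200 m = 3.233×10^7 Pa = 4690 psi
halite: 2180 kg/m³ × 9.81 m/s² × 1380 m = 2.951×10^7 Pa = 4280 psi
gypsum: 2320 kg/m³ × 9.81 m/s² × 153 m = 3.482×10^6 Pa = 505.0 psi
diorite: 2870 kg/m³ × 9.81 m/s² × 4350 m = 1.225×10^8 Pa = 17763 psi
Total = 4690 + 4280 + 505.0 + 17763 = 27238 psi

27200 psi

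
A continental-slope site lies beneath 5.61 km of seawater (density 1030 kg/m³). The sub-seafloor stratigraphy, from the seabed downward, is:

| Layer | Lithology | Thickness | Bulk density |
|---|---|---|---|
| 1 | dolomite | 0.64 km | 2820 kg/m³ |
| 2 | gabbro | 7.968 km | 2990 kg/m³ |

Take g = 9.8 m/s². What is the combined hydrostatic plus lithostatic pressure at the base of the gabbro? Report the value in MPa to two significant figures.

seawater: 1030 kg/m³ × 9.8 m/s² × 5610 m = 5.663×10^7 Pa = 56.63 MPa
dolomite: 2820 kg/m³ × 9.8 m/s² × 640 m = 1.769×10^7 Pa = 17.69 MPa
gabbro: 2990 kg/m³ × 9.8 m/s² × 7968 m = 2.335×10^8 Pa = 233.5 MPa
Total = 56.63 + 17.69 + 233.5 = 307.79 MPa

310 MPa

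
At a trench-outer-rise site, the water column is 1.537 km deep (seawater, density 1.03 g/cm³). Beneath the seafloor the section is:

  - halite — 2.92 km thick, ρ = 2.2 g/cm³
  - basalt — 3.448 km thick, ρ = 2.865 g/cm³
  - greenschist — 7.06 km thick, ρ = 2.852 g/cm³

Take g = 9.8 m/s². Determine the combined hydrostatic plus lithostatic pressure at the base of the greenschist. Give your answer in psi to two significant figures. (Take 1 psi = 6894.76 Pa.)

54000 psi

seawater: 1030 kg/m³ × 9.8 m/s² × 1537 m = 1.551×10^7 Pa = 2250 psi
halite: 2200 kg/m³ × 9.8 m/s² × 2920 m = 6.296×10^7 Pa = 9131 psi
basalt: 2865 kg/m³ × 9.8 m/s² × 3448 m = 9.681×10^7 Pa = 14041 psi
greenschist: 2852 kg/m³ × 9.8 m/s² × 7060 m = 1.973×10^8 Pa = 28619 psi
Total = 2250 + 9131 + 14041 + 28619 = 54042 psi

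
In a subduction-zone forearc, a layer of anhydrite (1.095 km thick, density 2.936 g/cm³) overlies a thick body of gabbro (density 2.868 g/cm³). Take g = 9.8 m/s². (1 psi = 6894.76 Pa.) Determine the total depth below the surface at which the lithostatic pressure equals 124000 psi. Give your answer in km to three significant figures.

Pressure at base of upper layers: 2936×9.8×1095 = 3.151×10^7 Pa = 4570 psi
Remaining pressure to be supplied by gabbro: 8.549×10^8 − 3.151×10^7 = 8.234×10^8 Pa
Additional depth in gabbro = 8.234×10^8 Pa / (2868 kg/m³ × 9.8 m/s²) = 29297 m
Total depth = 1095 m + 29297 m = 30392 m
= 30.392 km

30.4 km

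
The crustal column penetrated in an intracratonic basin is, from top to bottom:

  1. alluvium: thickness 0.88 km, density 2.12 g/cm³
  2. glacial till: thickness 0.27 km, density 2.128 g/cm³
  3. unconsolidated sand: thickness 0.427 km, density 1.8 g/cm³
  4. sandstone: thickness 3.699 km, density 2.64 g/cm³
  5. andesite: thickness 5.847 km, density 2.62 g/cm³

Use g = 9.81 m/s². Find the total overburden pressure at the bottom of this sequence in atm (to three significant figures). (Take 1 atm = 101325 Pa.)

2740 atm

alluvium: 2120 kg/m³ × 9.81 m/s² × 880 m = 1.830×10^7 Pa = 180.6 atm
glacial till: 2128 kg/m³ × 9.81 m/s² × 270 m = 5.636×10^6 Pa = 55.63 atm
unconsolidated sand: 1800 kg/m³ × 9.81 m/s² × 427 m = 7.540×10^6 Pa = 74.41 atm
sandstone: 2640 kg/m³ × 9.81 m/s² × 3699 m = 9.580×10^7 Pa = 945.5 atm
andesite: 2620 kg/m³ × 9.81 m/s² × 5847 m = 1.503×10^8 Pa = 1483 atm
Total = 180.6 + 55.63 + 74.41 + 945.5 + 1483 = 2739.3 atm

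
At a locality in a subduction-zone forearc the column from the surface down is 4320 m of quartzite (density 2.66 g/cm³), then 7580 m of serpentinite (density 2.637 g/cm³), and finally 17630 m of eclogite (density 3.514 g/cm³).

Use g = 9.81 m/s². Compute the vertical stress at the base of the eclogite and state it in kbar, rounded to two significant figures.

9.2 kbar

quartzite: 2660 kg/m³ × 9.81 m/s² × 4320 m = 1.127×10^8 Pa = 1.127 kbar
serpentinite: 2637 kg/m³ × 9.81 m/s² × 7580 m = 1.961×10^8 Pa = 1.961 kbar
eclogite: 3514 kg/m³ × 9.81 m/s² × 17630 m = 6.077×10^8 Pa = 6.077 kbar
Total = 1.127 + 1.961 + 6.077 = 9.1656 kbar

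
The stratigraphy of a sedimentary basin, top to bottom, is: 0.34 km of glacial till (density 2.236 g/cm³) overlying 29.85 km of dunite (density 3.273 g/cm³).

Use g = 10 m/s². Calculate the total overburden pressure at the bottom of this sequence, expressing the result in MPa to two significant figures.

glacial till: 2236 kg/m³ × 10 m/s² × 340 m = 7.602×10^6 Pa = 7.602 MPa
dunite: 3273 kg/m³ × 10 m/s² × 29850 m = 9.770×10^8 Pa = 977.0 MPa
Total = 7.602 + 977.0 = 984.59 MPa

980 MPa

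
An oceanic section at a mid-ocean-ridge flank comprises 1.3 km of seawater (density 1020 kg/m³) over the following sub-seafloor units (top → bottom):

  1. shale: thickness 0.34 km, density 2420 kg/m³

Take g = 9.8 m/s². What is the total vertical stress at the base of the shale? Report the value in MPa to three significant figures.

seawater: 1020 kg/m³ × 9.8 m/s² × 1300 m = 1.299×10^7 Pa = 12.99 MPa
shale: 2420 kg/m³ × 9.8 m/s² × 340 m = 8.063×10^6 Pa = 8.063 MPa
Total = 12.99 + 8.063 = 21.058 MPa

21.1 MPa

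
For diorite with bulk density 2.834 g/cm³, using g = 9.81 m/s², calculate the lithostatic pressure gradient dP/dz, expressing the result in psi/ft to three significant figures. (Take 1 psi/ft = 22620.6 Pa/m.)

1.23 psi/ft

dP/dz = ρg = 2834 kg/m³ × 9.81 m/s² = 27802 Pa/m
= 27802 Pa/m × (1 psi/ft / 22621 Pa/m) = 1.2290 psi/ft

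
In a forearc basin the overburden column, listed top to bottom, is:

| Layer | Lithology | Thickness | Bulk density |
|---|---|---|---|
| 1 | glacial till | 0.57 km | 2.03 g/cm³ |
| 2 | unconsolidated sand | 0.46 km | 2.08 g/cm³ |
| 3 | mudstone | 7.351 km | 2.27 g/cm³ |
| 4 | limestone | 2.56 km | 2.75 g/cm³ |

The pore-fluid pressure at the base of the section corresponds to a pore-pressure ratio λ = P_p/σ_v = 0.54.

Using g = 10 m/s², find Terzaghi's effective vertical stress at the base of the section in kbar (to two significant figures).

Overburden (lithostatic) stress σ_v:
glacial till: 2030 kg/m³ × 10 m/s² × 570 m = 1.157×10^7 Pa = 11.57 MPa
unconsolidated sand: 2080 kg/m³ × 10 m/s² × 460 m = 9.568×10^6 Pa = 9.568 MPa
mudstone: 2270 kg/m³ × 10 m/s² × 7351 m = 1.669×10^8 Pa = 166.9 MPa
limestone: 2750 kg/m³ × 10 m/s² × 2560 m = 7.040×10^7 Pa = 70.40 MPa
Total = 11.57 + 9.568 + 166.9 + 70.40 = 258.41 MPa
Pore pressure P_p = λ·σ_v = 0.54 × 258.4 MPa = 139.5 MPa
Effective stress σ' = σ_v − P_p = 258.4 − 139.5 = 118.87 MPa = 1.1887 kbar

1.2 kbar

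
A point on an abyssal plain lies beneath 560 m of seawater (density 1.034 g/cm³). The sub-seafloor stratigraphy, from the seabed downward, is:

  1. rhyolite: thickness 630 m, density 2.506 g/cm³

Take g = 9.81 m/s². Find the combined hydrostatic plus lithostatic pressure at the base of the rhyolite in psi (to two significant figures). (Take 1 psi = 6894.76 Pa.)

seawater: 1034 kg/m³ × 9.81 m/s² × 560 m = 5.680×10^6 Pa = 823.9 psi
rhyolite: 2506 kg/m³ × 9.81 m/s² × 630 m = 1.549×10^7 Pa = 2246 psi
Total = 823.9 + 2246 = 3070.2 psi

3100 psi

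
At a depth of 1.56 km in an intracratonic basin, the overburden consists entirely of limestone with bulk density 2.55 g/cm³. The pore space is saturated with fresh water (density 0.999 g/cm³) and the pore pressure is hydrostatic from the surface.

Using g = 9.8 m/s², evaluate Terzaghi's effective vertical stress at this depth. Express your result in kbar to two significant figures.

0.24 kbar

Overburden (lithostatic) stress σ_v:
limestone: 2550 kg/m³ × 9.8 m/s² × 1560 m = 3.898×10^7 Pa = 38.98 MPa
Pore pressure P_p = 999 kg/m³ × 9.8 m/s² × 1560 m = 1.527×10^7 Pa = 15.27 MPa
Effective stress σ' = σ_v − P_p = 38.98 − 15.27 = 23.712 MPa = 0.23712 kbar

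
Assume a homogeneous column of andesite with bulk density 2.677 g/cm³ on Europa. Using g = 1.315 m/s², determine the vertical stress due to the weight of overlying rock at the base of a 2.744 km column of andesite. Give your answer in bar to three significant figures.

andesite: 2677 kg/m³ × 1.315 m/s² × 2744 m = 9.660×10^6 Pa = 96.60 bar

96.6 bar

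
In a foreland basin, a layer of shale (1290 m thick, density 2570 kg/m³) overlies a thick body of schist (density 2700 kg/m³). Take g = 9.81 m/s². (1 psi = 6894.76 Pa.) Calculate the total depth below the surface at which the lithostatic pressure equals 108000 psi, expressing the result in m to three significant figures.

28200 m

Pressure at base of upper layers: 2570×9.81×1290 = 3.252×10^7 Pa = 4717 psi
Remaining pressure to be supplied by schist: 7.446×10^8 − 3.252×10^7 = 7.121×10^8 Pa
Additional depth in schist = 7.121×10^8 Pa / (2700 kg/m³ × 9.81 m/s²) = 26885 m
Total depth = 1290 m + 26885 m = 28175 m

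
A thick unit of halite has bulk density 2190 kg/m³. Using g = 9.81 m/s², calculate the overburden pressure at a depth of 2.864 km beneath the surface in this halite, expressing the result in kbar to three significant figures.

0.615 kbar

halite: 2190 kg/m³ × 9.81 m/s² × 2864 m = 6.153×10^7 Pa = 0.6153 kbar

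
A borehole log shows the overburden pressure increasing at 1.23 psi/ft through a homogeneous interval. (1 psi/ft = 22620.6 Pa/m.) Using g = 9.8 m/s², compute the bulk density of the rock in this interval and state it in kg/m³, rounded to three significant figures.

2840 kg/m³

ρ = (dP/dz)/g = 1.23 psi/ft / 9.8 m/s² = 27823 Pa/m / 9.8 m/s² = 2839.1 kg/m³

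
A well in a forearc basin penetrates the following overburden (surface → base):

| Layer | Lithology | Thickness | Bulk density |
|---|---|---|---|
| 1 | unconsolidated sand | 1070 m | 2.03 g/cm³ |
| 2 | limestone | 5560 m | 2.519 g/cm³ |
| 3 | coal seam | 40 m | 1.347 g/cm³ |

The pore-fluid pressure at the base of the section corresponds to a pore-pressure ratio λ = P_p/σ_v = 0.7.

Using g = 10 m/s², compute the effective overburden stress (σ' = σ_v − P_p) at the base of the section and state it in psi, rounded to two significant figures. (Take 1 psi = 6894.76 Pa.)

Overburden (lithostatic) stress σ_v:
unconsolidated sand: 2030 kg/m³ × 10 m/s² × 1070 m = 2.172×10^7 Pa = 21.72 MPa
limestone: 2519 kg/m³ × 10 m/s² × 5560 m = 1.401×10^8 Pa = 140.1 MPa
coal seam: 1347 kg/m³ × 10 m/s² × 40 m = 5.388×10^5 Pa = 0.5388 MPa
Total = 21.72 + 140.1 + 0.5388 = 162.32 MPa
Pore pressure P_p = λ·σ_v = 0.7 × 162.3 MPa = 113.6 MPa
Effective stress σ' = σ_v − P_p = 162.3 − 113.6 = 48.695 MPa = 7062.6 psi

7100 psi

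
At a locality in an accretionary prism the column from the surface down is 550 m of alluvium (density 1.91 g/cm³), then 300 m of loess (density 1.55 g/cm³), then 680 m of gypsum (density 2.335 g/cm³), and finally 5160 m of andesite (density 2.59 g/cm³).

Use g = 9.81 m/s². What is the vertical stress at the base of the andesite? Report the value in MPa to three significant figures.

alluvium: 1910 kg/m³ × 9.81 m/s² × 550 m = 1.031×10^7 Pa = 10.31 MPa
loess: 1550 kg/m³ × 9.81 m/s² × 300 m = 4.562×10^6 Pa = 4.562 MPa
gypsum: 2335 kg/m³ × 9.81 m/s² × 680 m = 1.558×10^7 Pa = 15.58 MPa
andesite: 2590 kg/m³ × 9.81 m/s² × 5160 m = 1.311×10^8 Pa = 131.1 MPa
Total = 10.31 + 4.562 + 15.58 + 131.1 = 161.55 MPa

162 MPa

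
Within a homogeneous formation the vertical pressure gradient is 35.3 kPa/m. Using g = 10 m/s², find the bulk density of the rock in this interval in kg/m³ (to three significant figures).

ρ = (dP/dz)/g = 35.3 kPa/m / 10 m/s² = 35300 Pa/m / 10 m/s² = 3530.0 kg/m³

3530 kg/m³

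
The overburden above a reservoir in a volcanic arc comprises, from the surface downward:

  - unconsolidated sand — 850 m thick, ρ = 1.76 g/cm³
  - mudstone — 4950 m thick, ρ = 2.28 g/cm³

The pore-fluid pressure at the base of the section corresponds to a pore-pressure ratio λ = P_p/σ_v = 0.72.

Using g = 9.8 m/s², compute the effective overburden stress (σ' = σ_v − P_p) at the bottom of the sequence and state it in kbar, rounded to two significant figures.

Overburden (lithostatic) stress σ_v:
unconsolidated sand: 1760 kg/m³ × 9.8 m/s² × 850 m = 1.466×10^7 Pa = 14.66 MPa
mudstone: 2280 kg/m³ × 9.8 m/s² × 4950 m = 1.106×10^8 Pa = 110.6 MPa
Total = 14.66 + 110.6 = 125.26 MPa
Pore pressure P_p = λ·σ_v = 0.72 × 125.3 MPa = 90.19 MPa
Effective stress σ' = σ_v − P_p = 125.3 − 90.19 = 35.074 MPa = 0.35074 kbar

0.35 kbar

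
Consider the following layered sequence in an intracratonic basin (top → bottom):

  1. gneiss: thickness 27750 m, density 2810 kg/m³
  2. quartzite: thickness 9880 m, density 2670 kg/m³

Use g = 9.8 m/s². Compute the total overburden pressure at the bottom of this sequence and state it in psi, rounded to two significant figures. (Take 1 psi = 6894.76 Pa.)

150000 psi

gneiss: 2810 kg/m³ × 9.8 m/s² × 27750 m = 7.642×10^8 Pa = 1.108×10^5 psi
quartzite: 2670 kg/m³ × 9.8 m/s² × 9880 m = 2.585×10^8 Pa = 37495 psi
Total = 1.108×10^5 + 37495 = 1.4833×10^5 psi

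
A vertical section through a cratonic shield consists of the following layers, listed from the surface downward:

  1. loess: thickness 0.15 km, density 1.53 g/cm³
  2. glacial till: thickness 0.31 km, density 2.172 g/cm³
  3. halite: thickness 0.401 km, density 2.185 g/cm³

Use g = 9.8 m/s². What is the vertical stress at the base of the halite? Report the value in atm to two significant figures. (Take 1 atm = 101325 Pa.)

170 atm

loess: 1530 kg/m³ × 9.8 m/s² × 150 m = 2.249×10^6 Pa = 22.20 atm
glacial till: 2172 kg/m³ × 9.8 m/s² × 310 m = 6.599×10^6 Pa = 65.12 atm
halite: 2185 kg/m³ × 9.8 m/s² × 401 m = 8.587×10^6 Pa = 84.74 atm
Total = 22.20 + 65.12 + 84.74 = 172.06 atm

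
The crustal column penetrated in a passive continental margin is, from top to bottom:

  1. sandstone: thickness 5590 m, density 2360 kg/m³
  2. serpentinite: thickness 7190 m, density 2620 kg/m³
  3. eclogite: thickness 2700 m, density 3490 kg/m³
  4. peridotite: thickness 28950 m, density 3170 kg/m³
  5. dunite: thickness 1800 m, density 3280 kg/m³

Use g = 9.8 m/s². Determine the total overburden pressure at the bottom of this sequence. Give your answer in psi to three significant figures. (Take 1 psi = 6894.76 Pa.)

sandstone: 2360 kg/m³ × 9.8 m/s² × 5590 m = 1.293×10^8 Pa = 18751 psi
serpentinite: 2620 kg/m³ × 9.8 m/s² × 7190 m = 1.846×10^8 Pa = 26775 psi
eclogite: 3490 kg/m³ × 9.8 m/s² × 2700 m = 9.235×10^7 Pa = 13394 psi
peridotite: 3170 kg/m³ × 9.8 m/s² × 28950 m = 8.994×10^8 Pa = 1.304×10^5 psi
dunite: 3280 kg/m³ × 9.8 m/s² × 1800 m = 5.786×10^7 Pa = 8392 psi
Total = 18751 + 26775 + 13394 + 1.304×10^5 + 8392 = 1.9775×10^5 psi

198000 psi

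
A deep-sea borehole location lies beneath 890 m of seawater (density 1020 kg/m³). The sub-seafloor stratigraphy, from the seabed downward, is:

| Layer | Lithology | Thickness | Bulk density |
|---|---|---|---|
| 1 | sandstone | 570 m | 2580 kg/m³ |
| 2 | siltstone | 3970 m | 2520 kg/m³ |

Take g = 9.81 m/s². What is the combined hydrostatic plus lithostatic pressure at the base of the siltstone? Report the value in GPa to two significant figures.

seawater: 1020 kg/m³ × 9.81 m/s² × 890 m = 8.906×10^6 Pa = 8.906×10^-3 GPa
sandstone: 2580 kg/m³ × 9.81 m/s² × 570 m = 1.443×10^7 Pa = 0.01443 GPa
siltstone: 2520 kg/m³ × 9.81 m/s² × 3970 m = 9.814×10^7 Pa = 0.09814 GPa
Total = 8.906×10^-3 + 0.01443 + 0.09814 = 0.12148 GPa

0.12 GPa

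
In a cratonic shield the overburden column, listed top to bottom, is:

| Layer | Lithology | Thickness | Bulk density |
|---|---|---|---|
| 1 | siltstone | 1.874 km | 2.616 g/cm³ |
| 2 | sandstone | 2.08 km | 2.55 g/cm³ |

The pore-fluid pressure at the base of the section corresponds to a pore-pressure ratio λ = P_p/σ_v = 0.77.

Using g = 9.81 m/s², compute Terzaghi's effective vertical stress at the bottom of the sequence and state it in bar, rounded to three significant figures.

Overburden (lithostatic) stress σ_v:
siltstone: 2616 kg/m³ × 9.81 m/s² × 1874 m = 4.809×10^7 Pa = 48.09 MPa
sandstone: 2550 kg/m³ × 9.81 m/s² × 2080 m = 5.203×10^7 Pa = 52.03 MPa
Total = 48.09 + 52.03 = 100.12 MPa
Pore pressure P_p = λ·σ_v = 0.77 × 100.1 MPa = 77.10 MPa
Effective stress σ' = σ_v − P_p = 100.1 − 77.10 = 23.029 MPa = 230.29 bar

230 bar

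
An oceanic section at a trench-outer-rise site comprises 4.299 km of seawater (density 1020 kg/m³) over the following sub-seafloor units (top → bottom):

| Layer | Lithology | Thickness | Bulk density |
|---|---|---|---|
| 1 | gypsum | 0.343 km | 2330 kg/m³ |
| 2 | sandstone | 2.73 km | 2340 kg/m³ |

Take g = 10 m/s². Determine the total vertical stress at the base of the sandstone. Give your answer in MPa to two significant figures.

120 MPa

seawater: 1020 kg/m³ × 10 m/s² × 4299 m = 4.385×10^7 Pa = 43.85 MPa
gypsum: 2330 kg/m³ × 10 m/s² × 343 m = 7.992×10^6 Pa = 7.992 MPa
sandstone: 2340 kg/m³ × 10 m/s² × 2730 m = 6.388×10^7 Pa = 63.88 MPa
Total = 43.85 + 7.992 + 63.88 = 115.72 MPa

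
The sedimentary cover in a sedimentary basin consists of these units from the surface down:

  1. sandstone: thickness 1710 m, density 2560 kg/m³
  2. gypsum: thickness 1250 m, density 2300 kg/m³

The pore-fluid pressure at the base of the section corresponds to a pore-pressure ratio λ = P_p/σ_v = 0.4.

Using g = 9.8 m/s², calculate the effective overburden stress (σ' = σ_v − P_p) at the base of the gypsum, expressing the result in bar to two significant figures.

430 bar

Overburden (lithostatic) stress σ_v:
sandstone: 2560 kg/m³ × 9.8 m/s² × 1710 m = 4.290×10^7 Pa = 42.90 MPa
gypsum: 2300 kg/m³ × 9.8 m/s² × 1250 m = 2.817×10^7 Pa = 28.18 MPa
Total = 42.90 + 28.18 = 71.075 MPa
Pore pressure P_p = λ·σ_v = 0.4 × 71.08 MPa = 28.43 MPa
Effective stress σ' = σ_v − P_p = 71.08 − 28.43 = 42.645 MPa = 426.45 bar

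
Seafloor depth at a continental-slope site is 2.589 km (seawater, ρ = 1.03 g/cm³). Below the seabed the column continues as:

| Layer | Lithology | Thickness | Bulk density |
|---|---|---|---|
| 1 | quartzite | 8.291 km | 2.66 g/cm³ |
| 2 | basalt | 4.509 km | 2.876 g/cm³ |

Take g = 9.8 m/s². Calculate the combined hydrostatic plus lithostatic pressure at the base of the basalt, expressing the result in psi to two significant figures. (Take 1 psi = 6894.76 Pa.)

seawater: 1030 kg/m³ × 9.8 m/s² × 2589 m = 2.613×10^7 Pa = 3790 psi
quartzite: 2660 kg/m³ × 9.8 m/s² × 8291 m = 2.161×10^8 Pa = 31347 psi
basalt: 2876 kg/m³ × 9.8 m/s² × 4509 m = 1.271×10^8 Pa = 18432 psi
Total = 3790 + 31347 + 18432 = 53569 psi

54000 psi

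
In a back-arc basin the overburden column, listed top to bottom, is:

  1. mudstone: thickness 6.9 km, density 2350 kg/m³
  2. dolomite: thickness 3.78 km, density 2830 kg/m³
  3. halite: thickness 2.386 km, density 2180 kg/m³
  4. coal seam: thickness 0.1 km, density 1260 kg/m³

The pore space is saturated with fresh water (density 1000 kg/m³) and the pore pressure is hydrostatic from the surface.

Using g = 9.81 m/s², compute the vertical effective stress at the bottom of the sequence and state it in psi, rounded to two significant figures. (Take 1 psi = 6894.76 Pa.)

27000 psi

Overburden (lithostatic) stress σ_v:
mudstone: 2350 kg/m³ × 9.81 m/s² × 6900 m = 1.591×10^8 Pa = 159.1 MPa
dolomite: 2830 kg/m³ × 9.81 m/s² × 3780 m = 1.049×10^8 Pa = 104.9 MPa
halite: 2180 kg/m³ × 9.81 m/s² × 2386 m = 5.103×10^7 Pa = 51.03 MPa
coal seam: 1260 kg/m³ × 9.81 m/s² × 100 m = 1.236×10^6 Pa = 1.236 MPa
Total = 159.1 + 104.9 + 51.03 + 1.236 = 316.27 MPa
Pore pressure P_p = 1000 kg/m³ × 9.81 m/s² × 13166 m = 1.292×10^8 Pa = 129.2 MPa
Effective stress σ' = σ_v − P_p = 316.3 − 129.2 = 187.11 MPa = 27139 psi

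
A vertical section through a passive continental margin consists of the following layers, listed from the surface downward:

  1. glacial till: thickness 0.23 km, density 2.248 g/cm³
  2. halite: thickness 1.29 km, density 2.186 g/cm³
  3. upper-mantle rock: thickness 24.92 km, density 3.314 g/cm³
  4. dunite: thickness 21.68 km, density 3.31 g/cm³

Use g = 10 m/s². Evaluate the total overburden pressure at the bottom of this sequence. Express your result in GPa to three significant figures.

1.58 GPa

glacial till: 2248 kg/m³ × 10 m/s² × 230 m = 5.170×10^6 Pa = 5.170×10^-3 GPa
halite: 2186 kg/m³ × 10 m/s² × 1290 m = 2.820×10^7 Pa = 0.02820 GPa
upper-mantle rock: 3314 kg/m³ × 10 m/s² × 24920 m = 8.258×10^8 Pa = 0.8258 GPa
dunite: 3310 kg/m³ × 10 m/s² × 21680 m = 7.176×10^8 Pa = 0.7176 GPa
Total = 5.170×10^-3 + 0.02820 + 0.8258 + 0.7176 = 1.5768 GPa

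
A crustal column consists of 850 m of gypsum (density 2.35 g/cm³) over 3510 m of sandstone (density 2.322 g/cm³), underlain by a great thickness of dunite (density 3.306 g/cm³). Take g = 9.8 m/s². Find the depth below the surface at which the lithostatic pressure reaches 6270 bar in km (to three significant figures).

20.6 km

Pressure at base of upper layers: 2350×9.8×850 + 2322×9.8×3510 = 9.945×10^7 Pa = 994.5 bar
Remaining pressure to be supplied by dunite: 6.270×10^8 − 9.945×10^7 = 5.276×10^8 Pa
Additional depth in dunite = 5.276×10^8 Pa / (3306 kg/m³ × 9.8 m/s²) = 16283 m
Total depth = 4360 m + 16283 m = 20643 m
= 20.643 km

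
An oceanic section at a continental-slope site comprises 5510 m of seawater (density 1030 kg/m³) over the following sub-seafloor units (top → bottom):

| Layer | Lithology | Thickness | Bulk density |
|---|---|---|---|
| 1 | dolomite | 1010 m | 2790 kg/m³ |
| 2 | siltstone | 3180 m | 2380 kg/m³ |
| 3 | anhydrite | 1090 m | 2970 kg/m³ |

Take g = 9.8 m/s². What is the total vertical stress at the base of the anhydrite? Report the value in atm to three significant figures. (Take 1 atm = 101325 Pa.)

seawater: 1030 kg/m³ × 9.8 m/s² × 5510 m = 5.562×10^7 Pa = 548.9 atm
dolomite: 2790 kg/m³ × 9.8 m/s² × 1010 m = 2.762×10^7 Pa = 272.5 atm
siltstone: 2380 kg/m³ × 9.8 m/s² × 3180 m = 7.417×10^7 Pa = 732.0 atm
anhydrite: 2970 kg/m³ × 9.8 m/s² × 1090 m = 3.173×10^7 Pa = 313.1 atm
Total = 548.9 + 272.5 + 732.0 + 313.1 = 1866.6 atm

1870 atm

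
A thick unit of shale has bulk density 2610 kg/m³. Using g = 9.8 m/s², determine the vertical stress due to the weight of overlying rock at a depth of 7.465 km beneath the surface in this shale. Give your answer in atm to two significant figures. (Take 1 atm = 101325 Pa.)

1900 atm

shale: 2610 kg/m³ × 9.8 m/s² × 7465 m = 1.909×10^8 Pa = 1884 atm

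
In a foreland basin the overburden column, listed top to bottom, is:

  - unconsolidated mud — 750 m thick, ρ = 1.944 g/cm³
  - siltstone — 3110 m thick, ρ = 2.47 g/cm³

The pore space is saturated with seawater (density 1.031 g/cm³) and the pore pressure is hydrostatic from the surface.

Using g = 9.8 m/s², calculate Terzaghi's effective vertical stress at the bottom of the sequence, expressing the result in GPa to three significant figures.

0.0506 GPa

Overburden (lithostatic) stress σ_v:
unconsolidated mud: 1944 kg/m³ × 9.8 m/s² × 750 m = 1.429×10^7 Pa = 14.29 MPa
siltstone: 2470 kg/m³ × 9.8 m/s² × 3110 m = 7.528×10^7 Pa = 75.28 MPa
Total = 14.29 + 75.28 = 89.569 MPa
Pore pressure P_p = 1031 kg/m³ × 9.8 m/s² × 3860 m = 3.900×10^7 Pa = 39.00 MPa
Effective stress σ' = σ_v − P_p = 89.57 − 39.00 = 50.568 MPa = 0.050568 GPa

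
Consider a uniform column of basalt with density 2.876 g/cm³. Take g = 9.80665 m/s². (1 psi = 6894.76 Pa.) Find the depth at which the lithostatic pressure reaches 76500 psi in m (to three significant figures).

18700 m

h = P/(ρg) = 76500 psi / (2876 kg/m³ × 9.80665 m/s²) = 5.274×10^8 Pa / 28204 Pa/m = 18701 m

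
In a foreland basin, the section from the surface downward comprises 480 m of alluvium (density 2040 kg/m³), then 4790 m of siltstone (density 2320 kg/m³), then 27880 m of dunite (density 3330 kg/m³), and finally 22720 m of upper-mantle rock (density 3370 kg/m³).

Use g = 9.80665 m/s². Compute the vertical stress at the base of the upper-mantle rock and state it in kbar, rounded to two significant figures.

18 kbar

alluvium: 2040 kg/m³ × 9.80665 m/s² × 480 m = 9.603×10^6 Pa = 0.09603 kbar
siltstone: 2320 kg/m³ × 9.80665 m/s² × 4790 m = 1.090×10^8 Pa = 1.090 kbar
dunite: 3330 kg/m³ × 9.80665 m/s² × 27880 m = 9.105×10^8 Pa = 9.105 kbar
upper-mantle rock: 3370 kg/m³ × 9.80665 m/s² × 22720 m = 7.509×10^8 Pa = 7.509 kbar
Total = 0.09603 + 1.090 + 9.105 + 7.509 = 17.799 kbar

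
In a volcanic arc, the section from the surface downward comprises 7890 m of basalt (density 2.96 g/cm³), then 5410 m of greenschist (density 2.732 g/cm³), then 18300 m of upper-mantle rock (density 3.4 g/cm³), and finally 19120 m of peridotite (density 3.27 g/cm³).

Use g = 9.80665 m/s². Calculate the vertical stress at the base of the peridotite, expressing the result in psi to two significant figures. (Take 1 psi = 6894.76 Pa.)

basalt: 2960 kg/m³ × 9.80665 m/s² × 7890 m = 2.290×10^8 Pa = 33218 psi
greenschist: 2732 kg/m³ × 9.80665 m/s² × 5410 m = 1.449×10^8 Pa = 21022 psi
upper-mantle rock: 3400 kg/m³ × 9.80665 m/s² × 18300 m = 6.102×10^8 Pa = 88498 psi
peridotite: 3270 kg/m³ × 9.80665 m/s² × 19120 m = 6.131×10^8 Pa = 88928 psi
Total = 33218 + 21022 + 88498 + 88928 = 2.3167×10^5 psi

230000 psi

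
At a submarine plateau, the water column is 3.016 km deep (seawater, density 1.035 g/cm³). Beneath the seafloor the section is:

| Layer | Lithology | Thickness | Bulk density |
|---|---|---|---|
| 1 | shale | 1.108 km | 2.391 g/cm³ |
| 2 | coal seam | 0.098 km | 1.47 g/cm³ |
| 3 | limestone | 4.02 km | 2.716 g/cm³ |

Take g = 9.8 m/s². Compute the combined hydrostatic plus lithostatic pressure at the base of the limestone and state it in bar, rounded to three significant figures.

seawater: 1035 kg/m³ × 9.8 m/s² × 3016 m = 3.059×10^7 Pa = 305.9 bar
shale: 2391 kg/m³ × 9.8 m/s² × 1108 m = 2.596×10^7 Pa = 259.6 bar
coal seam: 1470 kg/m³ × 9.8 m/s² × 98 m = 1.412×10^6 Pa = 14.12 bar
limestone: 2716 kg/m³ × 9.8 m/s² × 4020 m = 1.070×10^8 Pa = 1070 bar
Total = 305.9 + 259.6 + 14.12 + 1070 = 1649.7 bar

1650 bar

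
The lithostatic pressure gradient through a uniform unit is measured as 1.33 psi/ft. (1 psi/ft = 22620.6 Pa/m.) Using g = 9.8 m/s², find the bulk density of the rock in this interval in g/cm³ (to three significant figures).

ρ = (dP/dz)/g = 1.33 psi/ft / 9.8 m/s² = 30085 Pa/m / 9.8 m/s² = 3069.9 kg/m³
= 3.070 g/cm³

3.07 g/cm³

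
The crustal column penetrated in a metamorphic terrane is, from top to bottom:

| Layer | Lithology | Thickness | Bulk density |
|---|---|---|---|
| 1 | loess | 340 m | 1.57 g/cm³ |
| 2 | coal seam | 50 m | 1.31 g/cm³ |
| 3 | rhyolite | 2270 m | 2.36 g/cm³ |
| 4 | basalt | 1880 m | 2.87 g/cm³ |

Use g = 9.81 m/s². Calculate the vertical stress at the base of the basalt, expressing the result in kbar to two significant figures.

loess: 1570 kg/m³ × 9.81 m/s² × 340 m = 5.237×10^6 Pa = 0.05237 kbar
coal seam: 1310 kg/m³ × 9.81 m/s² × 50 m = 6.426×10^5 Pa = 6.426×10^-3 kbar
rhyolite: 2360 kg/m³ × 9.81 m/s² × 2270 m = 5.255×10^7 Pa = 0.5255 kbar
basalt: 2870 kg/m³ × 9.81 m/s² × 1880 m = 5.293×10^7 Pa = 0.5293 kbar
Total = 0.05237 + 6.426×10^-3 + 0.5255 + 0.5293 = 1.1136 kbar

1.1 kbar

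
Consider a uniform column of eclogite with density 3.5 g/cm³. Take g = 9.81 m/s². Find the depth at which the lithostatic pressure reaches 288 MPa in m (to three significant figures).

8390 m

h = P/(ρg) = 288 MPa / (3500 kg/m³ × 9.81 m/s²) = 2.880×10^8 Pa / 34335 Pa/m = 8387.9 m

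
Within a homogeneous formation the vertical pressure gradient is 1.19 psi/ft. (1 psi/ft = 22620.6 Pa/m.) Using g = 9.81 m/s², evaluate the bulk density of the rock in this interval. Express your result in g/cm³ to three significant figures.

ρ = (dP/dz)/g = 1.19 psi/ft / 9.81 m/s² = 26919 Pa/m / 9.81 m/s² = 2744.0 kg/m³
= 2.744 g/cm³

2.74 g/cm³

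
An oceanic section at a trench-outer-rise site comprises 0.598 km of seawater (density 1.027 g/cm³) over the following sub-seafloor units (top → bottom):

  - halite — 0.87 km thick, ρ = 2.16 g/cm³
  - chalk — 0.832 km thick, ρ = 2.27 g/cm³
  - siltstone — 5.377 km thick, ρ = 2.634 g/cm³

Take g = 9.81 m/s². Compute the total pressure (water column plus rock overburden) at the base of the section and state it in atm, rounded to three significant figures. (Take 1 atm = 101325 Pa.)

seawater: 1027 kg/m³ × 9.81 m/s² × 598 m = 6.025×10^6 Pa = 59.46 atm
halite: 2160 kg/m³ × 9.81 m/s² × 870 m = 1.843×10^7 Pa = 181.9 atm
chalk: 2270 kg/m³ × 9.81 m/s² × 832 m = 1.853×10^7 Pa = 182.9 atm
siltstone: 2634 kg/m³ × 9.81 m/s² × 5377 m = 1.389×10^8 Pa = 1371 atm
Total = 59.46 + 181.9 + 182.9 + 1371 = 1795.5 atm

1800 atm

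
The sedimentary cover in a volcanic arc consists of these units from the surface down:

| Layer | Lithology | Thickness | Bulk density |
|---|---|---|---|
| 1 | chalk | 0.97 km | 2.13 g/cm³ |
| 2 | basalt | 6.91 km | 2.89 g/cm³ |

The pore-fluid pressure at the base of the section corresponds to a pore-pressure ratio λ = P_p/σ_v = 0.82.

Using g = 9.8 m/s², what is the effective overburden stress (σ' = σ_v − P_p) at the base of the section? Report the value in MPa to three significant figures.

38.9 MPa

Overburden (lithostatic) stress σ_v:
chalk: 2130 kg/m³ × 9.8 m/s² × 970 m = 2.025×10^7 Pa = 20.25 MPa
basalt: 2890 kg/m³ × 9.8 m/s² × 6910 m = 1.957×10^8 Pa = 195.7 MPa
Total = 20.25 + 195.7 = 215.95 MPa
Pore pressure P_p = λ·σ_v = 0.82 × 216.0 MPa = 177.1 MPa
Effective stress σ' = σ_v − P_p = 216.0 − 177.1 = 38.872 MPa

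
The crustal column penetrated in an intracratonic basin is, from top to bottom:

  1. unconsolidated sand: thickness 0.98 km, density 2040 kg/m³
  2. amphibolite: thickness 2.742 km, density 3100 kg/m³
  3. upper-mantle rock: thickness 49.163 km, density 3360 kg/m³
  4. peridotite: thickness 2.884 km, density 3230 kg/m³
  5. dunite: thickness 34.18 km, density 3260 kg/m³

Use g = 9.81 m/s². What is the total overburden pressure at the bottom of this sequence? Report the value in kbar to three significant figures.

unconsolidated sand: 2040 kg/m³ × 9.81 m/s² × 980 m = 1.961×10^7 Pa = 0.1961 kbar
amphibolite: 3100 kg/m³ × 9.81 m/s² × 2742 m = 8.339×10^7 Pa = 0.8339 kbar
upper-mantle rock: 3360 kg/m³ × 9.81 m/s² × 49163 m = 1.620×10^9 Pa = 16.20 kbar
peridotite: 3230 kg/m³ × 9.81 m/s² × 2884 m = 9.138×10^7 Pa = 0.9138 kbar
dunite: 3260 kg/m³ × 9.81 m/s² × 34180 m = 1.093×10^9 Pa = 10.93 kbar
Total = 0.1961 + 0.8339 + 16.20 + 0.9138 + 10.93 = 29.080 kbar

29.1 kbar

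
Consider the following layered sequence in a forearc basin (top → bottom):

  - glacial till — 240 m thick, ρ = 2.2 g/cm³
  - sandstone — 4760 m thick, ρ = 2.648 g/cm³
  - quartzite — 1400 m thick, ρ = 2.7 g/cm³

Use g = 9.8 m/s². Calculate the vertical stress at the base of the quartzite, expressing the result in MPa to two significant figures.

170 MPa

glacial till: 2200 kg/m³ × 9.8 m/s² × 240 m = 5.174×10^6 Pa = 5.174 MPa
sandstone: 2648 kg/m³ × 9.8 m/s² × 4760 m = 1.235×10^8 Pa = 123.5 MPa
quartzite: 2700 kg/m³ × 9.8 m/s² × 1400 m = 3.704×10^7 Pa = 37.04 MPa
Total = 5.174 + 123.5 + 37.04 = 165.74 MPa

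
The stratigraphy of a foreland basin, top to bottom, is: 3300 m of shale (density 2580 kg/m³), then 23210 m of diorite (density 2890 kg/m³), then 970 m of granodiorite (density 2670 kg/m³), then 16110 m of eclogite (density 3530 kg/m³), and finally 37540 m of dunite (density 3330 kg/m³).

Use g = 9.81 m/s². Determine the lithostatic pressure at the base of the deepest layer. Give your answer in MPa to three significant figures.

2550 MPa

shale: 2580 kg/m³ × 9.81 m/s² × 3300 m = 8.352×10^7 Pa = 83.52 MPa
diorite: 2890 kg/m³ × 9.81 m/s² × 23210 m = 6.580×10^8 Pa = 658.0 MPa
granodiorite: 2670 kg/m³ × 9.81 m/s² × 970 m = 2.541×10^7 Pa = 25.41 MPa
eclogite: 3530 kg/m³ × 9.81 m/s² × 16110 m = 5.579×10^8 Pa = 557.9 MPa
dunite: 3330 kg/m³ × 9.81 m/s² × 37540 m = 1.226×10^9 Pa = 1226 MPa
Total = 83.52 + 658.0 + 25.41 + 557.9 + 1226 = 2551.2 MPa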